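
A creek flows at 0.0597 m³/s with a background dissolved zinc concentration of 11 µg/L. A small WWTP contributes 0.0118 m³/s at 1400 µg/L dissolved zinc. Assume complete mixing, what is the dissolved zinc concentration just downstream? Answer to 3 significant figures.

After mixing, C = (0.05970·11.00 + 0.01180·1400) / 0.07150 = 17.18/0.07150 = 240.2 µg/L.

240 µg/L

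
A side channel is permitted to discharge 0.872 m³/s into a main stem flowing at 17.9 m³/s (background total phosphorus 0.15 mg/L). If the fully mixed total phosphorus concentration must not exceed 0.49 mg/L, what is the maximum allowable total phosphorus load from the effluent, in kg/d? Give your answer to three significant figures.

563 kg/d

Mass balance at the limit: 17.90·0.1500 + 0.8720·Cₑ = 18.77·0.49 → Cₑ = 7.469 mg/L.
Load = 0.8720 m³/s × 7.469 g/m³ × 86 400 s/d = 562.7 kg/d.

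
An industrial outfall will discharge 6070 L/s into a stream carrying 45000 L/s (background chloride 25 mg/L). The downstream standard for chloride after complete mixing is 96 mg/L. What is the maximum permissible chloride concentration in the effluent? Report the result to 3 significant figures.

At the limit, (Qr·Cr + Qe·Cₑ)/(Qr + Qe) = 96:
Cₑ = (51070·96 − 45000·25.00) / 6070 = 622.4 mg/L.

622 mg/L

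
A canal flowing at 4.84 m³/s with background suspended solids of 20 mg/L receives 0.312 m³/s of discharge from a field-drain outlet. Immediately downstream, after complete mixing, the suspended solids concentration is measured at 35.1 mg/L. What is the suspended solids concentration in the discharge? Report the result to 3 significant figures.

269 mg/L

Mass balance: 4.840·20.00 + 0.3120·Cₑ = 5.152·35.10
→ Cₑ = (5.152·35.10 − 4.840·20.00) / 0.3120 = 269.3 mg/L.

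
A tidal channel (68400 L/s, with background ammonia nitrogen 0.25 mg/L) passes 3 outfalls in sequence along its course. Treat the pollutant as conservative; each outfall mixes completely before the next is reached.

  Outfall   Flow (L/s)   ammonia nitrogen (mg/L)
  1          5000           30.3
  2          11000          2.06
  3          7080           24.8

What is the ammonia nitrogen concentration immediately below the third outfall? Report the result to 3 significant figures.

4.01 mg/L

Outfall 1: combined Q = 73400 L/s; C = (68400·0.2500 + 5000·30.30)/73400 = 2.297 mg/L.
Outfall 2: combined Q = 84400 L/s; C = (73400·2.297 + 11000·2.060)/84400 = 2.266 mg/L.
Outfall 3: combined Q = 91480 L/s; C = (84400·2.266 + 7080·24.80)/91480 = 4.010 mg/L.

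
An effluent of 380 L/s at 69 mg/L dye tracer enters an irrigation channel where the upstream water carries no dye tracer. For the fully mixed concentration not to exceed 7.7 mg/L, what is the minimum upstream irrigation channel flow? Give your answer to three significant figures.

3030 L/s

Set C_mix = 7.7: (Q·0 + 380.0·69.00) / (Q + 380.0) = 7.7
→ Q = 380.0·(69.00 − 7.7)/(7.7 − 0) = 3025 L/s.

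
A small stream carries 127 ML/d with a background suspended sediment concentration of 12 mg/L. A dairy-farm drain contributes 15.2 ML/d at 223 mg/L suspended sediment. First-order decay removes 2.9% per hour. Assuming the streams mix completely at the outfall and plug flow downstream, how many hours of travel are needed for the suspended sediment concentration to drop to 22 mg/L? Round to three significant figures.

After mixing, C = (127.0·12.00 + 15.20·223.0) / 142.2 = 4914/142.2 = 34.55 mg/L.
2.9%/h lost → k = −ln(1 − 0.029) = 0.02943 h⁻¹.
34.55·exp(−k·t) = 22 → t = ln(34.55/22)/k = 55230 s = 15.34 h.

15.3 h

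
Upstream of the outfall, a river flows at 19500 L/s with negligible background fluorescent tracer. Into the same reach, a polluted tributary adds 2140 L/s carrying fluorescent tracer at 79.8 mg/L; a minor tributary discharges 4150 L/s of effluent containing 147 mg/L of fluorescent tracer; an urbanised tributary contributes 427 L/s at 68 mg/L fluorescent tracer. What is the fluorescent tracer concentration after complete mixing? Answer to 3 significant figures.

30.9 mg/L

After mixing, C = (19500·0 + 2140·79.80 + 4150·147.0 + 427.0·68.00) / 26220 = 809900/26220 = 30.89 mg/L.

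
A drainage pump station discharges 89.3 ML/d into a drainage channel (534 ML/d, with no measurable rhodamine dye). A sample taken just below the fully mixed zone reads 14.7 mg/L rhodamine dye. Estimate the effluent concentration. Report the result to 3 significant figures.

103 mg/L

Mass balance: 534.0·0 + 89.30·Cₑ = 623.3·14.70
→ Cₑ = (623.3·14.70 − 534.0·0) / 89.30 = 102.6 mg/L.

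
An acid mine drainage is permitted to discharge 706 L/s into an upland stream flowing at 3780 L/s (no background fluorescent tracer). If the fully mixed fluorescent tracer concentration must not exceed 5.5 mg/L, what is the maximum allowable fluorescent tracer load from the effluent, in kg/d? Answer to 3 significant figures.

2130 kg/d

Mass balance at the limit: 3780·0 + 706.0·Cₑ = 4486·5.5 → Cₑ = 34.95 mg/L.
706.0 L/s = 0.7060 m³/s. Load = 0.7060 m³/s × 34.95 g/m³ × 86 400 s/d = 2132 kg/d.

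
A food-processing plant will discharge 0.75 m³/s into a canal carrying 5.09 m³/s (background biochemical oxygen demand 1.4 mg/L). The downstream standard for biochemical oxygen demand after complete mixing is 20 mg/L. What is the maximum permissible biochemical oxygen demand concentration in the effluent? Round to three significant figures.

146 mg/L

At the limit, (Qr·Cr + Qe·Cₑ)/(Qr + Qe) = 20:
Cₑ = (5.840·20 − 5.090·1.400) / 0.7500 = 146.2 mg/L.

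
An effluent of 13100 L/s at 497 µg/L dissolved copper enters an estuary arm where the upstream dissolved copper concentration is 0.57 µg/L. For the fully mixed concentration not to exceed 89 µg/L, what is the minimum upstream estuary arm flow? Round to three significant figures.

Set C_mix = 89: (Q·0.5700 + 13100·497.0) / (Q + 13100) = 89
→ Q = 13100·(497.0 − 89)/(89 − 0.5700) = 60440 L/s.

60400 L/s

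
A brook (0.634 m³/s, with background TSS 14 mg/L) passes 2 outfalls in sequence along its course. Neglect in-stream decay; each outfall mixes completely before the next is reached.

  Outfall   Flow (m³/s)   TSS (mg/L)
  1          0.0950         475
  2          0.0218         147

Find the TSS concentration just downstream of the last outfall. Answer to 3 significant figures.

Below outfall 1: Q → 0.7290 m³/s, C = (0.6340·14.00 + 0.09500·475.0)/0.7290 = 74.08 mg/L.
Below outfall 2: Q → 0.7508 m³/s, C = (0.7290·74.08 + 0.02180·147.0)/0.7508 = 76.19 mg/L.

76.2 mg/L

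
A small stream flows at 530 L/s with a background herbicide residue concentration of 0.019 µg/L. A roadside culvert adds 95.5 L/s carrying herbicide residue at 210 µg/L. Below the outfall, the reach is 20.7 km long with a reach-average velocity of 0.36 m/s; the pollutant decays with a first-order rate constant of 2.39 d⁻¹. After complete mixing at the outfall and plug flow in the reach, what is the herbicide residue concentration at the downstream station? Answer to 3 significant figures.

Conservation of mass: C = (530.0·0.01900 + 95.50·210.0) / 625.5 = 20070/625.5 = 32.08 µg/L.
Travel time t = 20.7·1000 / 0.36 = 57500 s = 15.97 h.
After decay, C = 32.08 × e^(−kt) = 32.08 × 0.2038 = 6.538 µg/L.

6.54 µg/L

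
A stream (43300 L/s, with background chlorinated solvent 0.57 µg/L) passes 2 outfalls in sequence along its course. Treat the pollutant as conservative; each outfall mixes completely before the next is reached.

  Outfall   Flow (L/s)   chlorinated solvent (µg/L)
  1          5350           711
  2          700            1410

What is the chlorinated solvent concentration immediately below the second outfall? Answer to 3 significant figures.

97.6 µg/L

Outfall 1: combined Q = 48650 L/s; C = (43300·0.5700 + 5350·711.0)/48650 = 78.70 µg/L.
Outfall 2: combined Q = 49350 L/s; C = (48650·78.70 + 700.0·1410)/49350 = 97.58 µg/L.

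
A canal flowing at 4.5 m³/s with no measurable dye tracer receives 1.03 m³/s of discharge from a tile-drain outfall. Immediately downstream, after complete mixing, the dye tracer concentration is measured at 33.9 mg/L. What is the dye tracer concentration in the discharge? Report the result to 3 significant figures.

182 mg/L

Mass balance: 4.500·0 + 1.030·Cₑ = 5.530·33.90
→ Cₑ = (5.530·33.90 − 4.500·0) / 1.030 = 182.0 mg/L.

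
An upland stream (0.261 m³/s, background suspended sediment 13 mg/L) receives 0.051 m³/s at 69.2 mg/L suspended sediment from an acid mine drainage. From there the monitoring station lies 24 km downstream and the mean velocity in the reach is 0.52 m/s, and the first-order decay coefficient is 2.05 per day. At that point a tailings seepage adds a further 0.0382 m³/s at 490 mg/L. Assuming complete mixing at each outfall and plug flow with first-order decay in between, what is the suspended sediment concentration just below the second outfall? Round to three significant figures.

60.1 mg/L

After mixing, C = (0.2610·13.00 + 0.05100·69.20) / 0.3120 = 6.922/0.3120 = 22.19 mg/L; combined flow 0.3120 m³/s.
Travel time t = 24·1000 / 0.52 = 46150 s = 12.82 h.
Decay over the reach: 22.19·exp(−kt) = 22.19·0.3345 = 7.422 mg/L.
At the second outfall, C = (0.3120·7.422 + 0.03820·490.0) / (0.3120 + 0.03820) = 60.06 mg/L.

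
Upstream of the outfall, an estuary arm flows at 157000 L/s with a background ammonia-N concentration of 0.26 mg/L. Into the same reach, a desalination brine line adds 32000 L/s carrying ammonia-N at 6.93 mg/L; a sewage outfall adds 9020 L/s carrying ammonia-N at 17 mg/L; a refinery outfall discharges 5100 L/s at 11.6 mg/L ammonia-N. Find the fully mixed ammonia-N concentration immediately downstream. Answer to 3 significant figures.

After mixing, C = (157000·0.2600 + 32000·6.930 + 9020·17.00 + 5100·11.60) / 203100 = 475100/203100 = 2.339 mg/L.

2.34 mg/L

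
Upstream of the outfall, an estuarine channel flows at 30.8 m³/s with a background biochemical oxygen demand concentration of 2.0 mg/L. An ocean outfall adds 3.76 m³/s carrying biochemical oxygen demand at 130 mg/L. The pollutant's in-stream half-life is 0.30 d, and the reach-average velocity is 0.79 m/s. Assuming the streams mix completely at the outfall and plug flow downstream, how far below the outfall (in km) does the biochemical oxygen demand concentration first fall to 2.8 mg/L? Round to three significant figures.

51.4 km

Conservation of mass: C = (30.80·2.000 + 3.760·130.0) / 34.56 = 550.4/34.56 = 15.93 mg/L.
Half-life 0.30 d → k = ln 2 / 0.30 = 2.310 d⁻¹.
Set 15.93·exp(−k·t) = 2.8 → t = ln(15.93/2.8)/k = 65000 s = 18.06 h.
Distance = v·t = 0.79·65000 = 51350 m = 51.35 km.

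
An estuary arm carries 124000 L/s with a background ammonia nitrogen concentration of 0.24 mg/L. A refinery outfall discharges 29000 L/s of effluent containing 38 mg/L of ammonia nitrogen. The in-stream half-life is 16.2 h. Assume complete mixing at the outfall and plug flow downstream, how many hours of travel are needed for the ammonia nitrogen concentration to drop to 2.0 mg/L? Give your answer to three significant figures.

30.6 h

Mass balance: C = (124000·0.2400 + 29000·38.00) / 153000 = 1132000/153000 = 7.397 mg/L.
Half-life 16.2 h → k = ln 2 / 16.2 = 0.04279 h⁻¹ = 1.027 d⁻¹.
7.397·exp(−k·t) = 2.0 → t = ln(7.397/2.0)/k = 110000 s = 30.57 h.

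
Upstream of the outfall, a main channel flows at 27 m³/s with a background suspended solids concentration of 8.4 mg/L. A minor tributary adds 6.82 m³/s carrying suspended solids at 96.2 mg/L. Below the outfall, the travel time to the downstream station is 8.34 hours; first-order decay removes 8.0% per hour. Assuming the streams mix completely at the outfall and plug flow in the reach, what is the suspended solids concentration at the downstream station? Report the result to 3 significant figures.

13.0 mg/L

Flow-weighted average: C = (27.00·8.400 + 6.820·96.20) / 33.82 = 882.9/33.82 = 26.11 mg/L.
8.0%/h lost → k = −ln(1 − 0.08) = 0.08338 h⁻¹.
First-order decay: C = 26.11·exp(−k·t) = 26.11·0.4989 = 13.02 mg/L.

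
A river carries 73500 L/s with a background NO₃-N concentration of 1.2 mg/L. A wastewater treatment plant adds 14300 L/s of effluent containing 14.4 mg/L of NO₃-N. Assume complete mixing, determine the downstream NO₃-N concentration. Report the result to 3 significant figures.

Flow-weighted average: C = (73500·1.200 + 14300·14.40) / 87800 = 294100/87800 = 3.350 mg/L.

3.35 mg/L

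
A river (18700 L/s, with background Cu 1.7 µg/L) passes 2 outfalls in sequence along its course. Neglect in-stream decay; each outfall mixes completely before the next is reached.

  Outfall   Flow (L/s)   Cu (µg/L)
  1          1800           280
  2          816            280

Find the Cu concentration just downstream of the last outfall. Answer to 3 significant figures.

After outfall 1: Q = 18700 + 1800 = 20500 L/s; C = (18700·1.700 + 1800·280.0)/20500 = 26.14 µg/L.
After outfall 2: Q = 20500 + 816.0 = 21320 L/s; C = (20500·26.14 + 816.0·280.0)/21320 = 35.85 µg/L.

35.9 µg/L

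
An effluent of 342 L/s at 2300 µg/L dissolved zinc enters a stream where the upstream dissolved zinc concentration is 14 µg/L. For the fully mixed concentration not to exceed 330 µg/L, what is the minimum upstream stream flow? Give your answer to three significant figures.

2130 L/s

Set C_mix = 330: (Q·14.00 + 342.0·2300) / (Q + 342.0) = 330
→ Q = 342.0·(2300 − 330)/(330 − 14.00) = 2132 L/s.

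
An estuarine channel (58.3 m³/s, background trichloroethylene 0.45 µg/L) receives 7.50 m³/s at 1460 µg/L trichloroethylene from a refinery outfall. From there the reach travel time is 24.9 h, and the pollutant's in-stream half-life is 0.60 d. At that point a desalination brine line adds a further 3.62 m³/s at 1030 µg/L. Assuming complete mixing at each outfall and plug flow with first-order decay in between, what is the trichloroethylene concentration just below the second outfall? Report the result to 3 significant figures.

101 µg/L

Mass balance: C = (58.30·0.4500 + 7.500·1460) / 65.80 = 10980/65.80 = 166.8 µg/L; combined flow 65.80 m³/s.
Half-life 0.60 d → k = ln 2 / 0.60 = 1.155 d⁻¹.
First-order decay: C = 166.8·exp(−k·t) = 166.8·0.3016 = 50.31 µg/L.
At the second outfall, C = (65.80·50.31 + 3.620·1030) / (65.80 + 3.620) = 101.4 µg/L.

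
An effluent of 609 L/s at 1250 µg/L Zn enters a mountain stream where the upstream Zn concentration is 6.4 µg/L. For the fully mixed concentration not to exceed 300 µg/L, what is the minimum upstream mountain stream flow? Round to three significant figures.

1970 L/s

Set C_mix = 300: (Q·6.400 + 609.0·1250) / (Q + 609.0) = 300
→ Q = 609.0·(1250 − 300)/(300 − 6.400) = 1971 L/s.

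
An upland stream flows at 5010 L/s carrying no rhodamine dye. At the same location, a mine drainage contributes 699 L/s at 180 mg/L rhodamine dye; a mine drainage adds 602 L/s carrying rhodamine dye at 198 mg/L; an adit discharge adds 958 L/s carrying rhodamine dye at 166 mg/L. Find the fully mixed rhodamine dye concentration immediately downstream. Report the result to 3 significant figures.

Flow-weighted average: C = (5010·0 + 699.0·180.0 + 602.0·198.0 + 958.0·166.0) / 7269 = 404000/7269 = 55.58 mg/L.

55.6 mg/L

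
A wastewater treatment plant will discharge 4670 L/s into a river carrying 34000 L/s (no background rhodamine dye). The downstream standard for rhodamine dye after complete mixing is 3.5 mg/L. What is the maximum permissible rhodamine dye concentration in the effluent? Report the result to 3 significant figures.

29.0 mg/L

At the limit, (Qr·Cr + Qe·Cₑ)/(Qr + Qe) = 3.5:
Cₑ = (38670·3.5 − 34000·0) / 4670 = 28.98 mg/L.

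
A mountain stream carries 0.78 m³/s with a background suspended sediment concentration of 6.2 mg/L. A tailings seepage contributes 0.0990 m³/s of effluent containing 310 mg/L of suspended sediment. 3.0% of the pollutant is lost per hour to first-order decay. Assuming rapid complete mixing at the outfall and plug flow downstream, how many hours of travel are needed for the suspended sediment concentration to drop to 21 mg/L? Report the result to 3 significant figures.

After mixing, C = (0.7800·6.200 + 0.09900·310.0) / 0.8790 = 35.53/0.8790 = 40.42 mg/L.
3.0%/h lost → k = −ln(1 − 0.03) = 0.03046 h⁻¹.
40.42·exp(−k·t) = 21 → t = ln(40.42/21)/k = 77380 s = 21.49 h.

21.5 h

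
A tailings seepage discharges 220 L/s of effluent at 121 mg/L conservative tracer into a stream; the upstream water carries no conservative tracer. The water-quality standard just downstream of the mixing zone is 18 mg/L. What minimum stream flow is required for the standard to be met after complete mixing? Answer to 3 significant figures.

Set C_mix = 18: (Q·0 + 220.0·121.0) / (Q + 220.0) = 18
→ Q = 220.0·(121.0 − 18)/(18 − 0) = 1259 L/s.

1260 L/s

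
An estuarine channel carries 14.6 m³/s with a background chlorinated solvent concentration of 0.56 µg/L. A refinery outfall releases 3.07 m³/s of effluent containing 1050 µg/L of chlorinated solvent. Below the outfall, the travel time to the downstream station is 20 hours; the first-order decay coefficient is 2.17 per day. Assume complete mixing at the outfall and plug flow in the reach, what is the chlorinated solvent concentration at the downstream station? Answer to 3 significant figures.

30.0 µg/L

Conservation of mass: C = (14.60·0.5600 + 3.070·1050) / 17.67 = 3232/17.67 = 182.9 µg/L.
Applying C = C₀e^(−kt): 182.9 × 0.1639 = 29.98 µg/L.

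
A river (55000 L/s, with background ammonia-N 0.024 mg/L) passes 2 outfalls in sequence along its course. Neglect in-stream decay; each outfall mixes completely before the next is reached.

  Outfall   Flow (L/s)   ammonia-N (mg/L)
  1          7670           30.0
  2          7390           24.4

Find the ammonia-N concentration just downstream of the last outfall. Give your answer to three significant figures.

5.88 mg/L

Below outfall 1: Q → 62670 L/s, C = (55000·0.02400 + 7670·30.00)/62670 = 3.693 mg/L.
Below outfall 2: Q → 70060 L/s, C = (62670·3.693 + 7390·24.40)/70060 = 5.877 mg/L.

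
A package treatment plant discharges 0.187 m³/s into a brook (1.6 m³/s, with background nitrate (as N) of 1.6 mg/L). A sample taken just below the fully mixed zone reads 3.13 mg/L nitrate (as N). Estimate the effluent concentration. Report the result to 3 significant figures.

Mass balance: 1.600·1.600 + 0.1870·Cₑ = 1.787·3.130
→ Cₑ = (1.787·3.130 − 1.600·1.600) / 0.1870 = 16.22 mg/L.

16.2 mg/L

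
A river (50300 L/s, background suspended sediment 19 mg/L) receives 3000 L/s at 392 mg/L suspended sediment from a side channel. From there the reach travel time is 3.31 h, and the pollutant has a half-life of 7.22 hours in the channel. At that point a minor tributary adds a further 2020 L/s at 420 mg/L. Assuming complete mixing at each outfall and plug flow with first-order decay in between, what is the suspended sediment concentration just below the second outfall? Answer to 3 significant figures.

43.4 mg/L

Conservation of mass: C = (50300·19.00 + 3000·392.0) / 53300 = 2132000/53300 = 39.99 mg/L; combined flow 53300 L/s.
Half-life 7.22 h → k = ln 2 / 7.22 = 0.09600 h⁻¹ = 2.304 d⁻¹.
First-order decay: C = 39.99·exp(−k·t) = 39.99·0.7278 = 29.11 mg/L.
Second outfall: C = (53300·29.11 + 2020·420.0)/55320 = 43.38 mg/L.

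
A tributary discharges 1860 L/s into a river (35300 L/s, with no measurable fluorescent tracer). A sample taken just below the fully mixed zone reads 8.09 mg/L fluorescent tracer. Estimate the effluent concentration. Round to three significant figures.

Mass balance: 35300·0 + 1860·Cₑ = 37160·8.090
→ Cₑ = (37160·8.090 − 35300·0) / 1860 = 161.6 mg/L.

162 mg/L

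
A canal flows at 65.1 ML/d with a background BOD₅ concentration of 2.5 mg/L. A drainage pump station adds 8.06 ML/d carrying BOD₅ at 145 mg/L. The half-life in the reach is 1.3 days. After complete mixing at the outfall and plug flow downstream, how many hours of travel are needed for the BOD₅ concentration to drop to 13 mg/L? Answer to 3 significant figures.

Conservation of mass: C = (65.10·2.500 + 8.060·145.0) / 73.16 = 1331/73.16 = 18.20 mg/L.
Half-life 1.3 d → k = ln 2 / 1.3 = 0.5332 d⁻¹.
18.20·exp(−k·t) = 13 → t = ln(18.20/13)/k = 54520 s = 15.14 h.

15.1 h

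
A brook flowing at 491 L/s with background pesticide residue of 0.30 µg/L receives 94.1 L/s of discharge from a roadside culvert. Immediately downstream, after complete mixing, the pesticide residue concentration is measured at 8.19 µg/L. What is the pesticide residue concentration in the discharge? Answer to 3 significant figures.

Mass balance: 491.0·0.3000 + 94.10·Cₑ = 585.1·8.190
→ Cₑ = (585.1·8.190 − 491.0·0.3000) / 94.10 = 49.36 µg/L.

49.4 µg/L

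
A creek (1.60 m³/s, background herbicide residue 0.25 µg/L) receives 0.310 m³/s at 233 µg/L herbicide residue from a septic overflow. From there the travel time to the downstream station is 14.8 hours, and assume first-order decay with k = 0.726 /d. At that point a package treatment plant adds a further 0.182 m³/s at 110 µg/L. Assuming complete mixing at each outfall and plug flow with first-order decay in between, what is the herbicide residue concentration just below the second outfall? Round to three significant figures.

After mixing, C = (1.600·0.2500 + 0.3100·233.0) / 1.910 = 72.63/1.910 = 38.03 µg/L; combined flow 1.910 m³/s.
Applying C = C₀e^(−kt): 38.03 × 0.6391 = 24.30 µg/L.
Second outfall: C = (1.910·24.30 + 0.1820·110.0)/2.092 = 31.76 µg/L.

31.8 µg/L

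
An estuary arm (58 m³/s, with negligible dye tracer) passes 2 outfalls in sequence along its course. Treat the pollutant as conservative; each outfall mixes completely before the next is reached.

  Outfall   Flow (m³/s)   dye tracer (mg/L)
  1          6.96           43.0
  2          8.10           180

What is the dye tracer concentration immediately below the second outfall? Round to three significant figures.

Below outfall 1: Q → 64.96 m³/s, C = (58.00·0 + 6.960·43.00)/64.96 = 4.607 mg/L.
Below outfall 2: Q → 73.06 m³/s, C = (64.96·4.607 + 8.100·180.0)/73.06 = 24.05 mg/L.

24.1 mg/L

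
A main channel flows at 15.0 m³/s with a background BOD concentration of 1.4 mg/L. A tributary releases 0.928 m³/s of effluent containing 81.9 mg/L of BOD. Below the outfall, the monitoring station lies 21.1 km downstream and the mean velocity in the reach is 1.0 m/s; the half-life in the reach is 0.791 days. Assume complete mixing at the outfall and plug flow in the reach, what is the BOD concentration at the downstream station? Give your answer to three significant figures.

Mass balance: C = (15.00·1.400 + 0.9280·81.90) / 15.93 = 97.00/15.93 = 6.090 mg/L.
Travel time t = 21.1·1000 / 1.0 = 21100 s = 5.861 h.
Half-life 0.791 d → k = ln 2 / 0.791 = 0.8763 d⁻¹.
Applying C = C₀e^(−kt): 6.090 × 0.8073 = 4.917 mg/L.

4.92 mg/L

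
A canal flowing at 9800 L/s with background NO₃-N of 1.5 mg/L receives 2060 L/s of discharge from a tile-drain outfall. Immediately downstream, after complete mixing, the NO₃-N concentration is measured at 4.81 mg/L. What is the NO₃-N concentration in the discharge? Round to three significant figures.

20.6 mg/L

Mass balance: 9800·1.500 + 2060·Cₑ = 11860·4.810
→ Cₑ = (11860·4.810 − 9800·1.500) / 2060 = 20.56 mg/L.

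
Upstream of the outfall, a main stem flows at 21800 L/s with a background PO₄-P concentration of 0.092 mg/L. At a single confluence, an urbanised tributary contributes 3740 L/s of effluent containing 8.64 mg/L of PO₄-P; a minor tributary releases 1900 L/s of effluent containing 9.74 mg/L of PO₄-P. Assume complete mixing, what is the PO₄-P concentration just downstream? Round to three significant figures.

1.93 mg/L

After mixing, C = (21800·0.09200 + 3740·8.640 + 1900·9.740) / 27440 = 52830/27440 = 1.925 mg/L.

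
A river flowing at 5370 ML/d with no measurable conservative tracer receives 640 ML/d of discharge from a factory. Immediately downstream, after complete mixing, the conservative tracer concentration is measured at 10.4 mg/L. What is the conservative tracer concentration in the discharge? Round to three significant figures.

Mass balance: 5370·0 + 640.0·Cₑ = 6010·10.40
→ Cₑ = (6010·10.40 − 5370·0) / 640.0 = 97.66 mg/L.

97.7 mg/L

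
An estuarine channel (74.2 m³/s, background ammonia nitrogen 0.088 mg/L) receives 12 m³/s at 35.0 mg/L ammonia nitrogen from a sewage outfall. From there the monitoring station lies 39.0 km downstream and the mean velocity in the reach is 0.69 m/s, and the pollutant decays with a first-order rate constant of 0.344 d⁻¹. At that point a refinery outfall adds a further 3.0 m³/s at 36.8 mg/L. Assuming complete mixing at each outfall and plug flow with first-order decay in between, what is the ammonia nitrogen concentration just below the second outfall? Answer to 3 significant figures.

5.06 mg/L

Conservation of mass: C = (74.20·0.08800 + 12.00·35.00) / 86.20 = 426.5/86.20 = 4.948 mg/L; combined flow 86.20 m³/s.
Travel time t = 39.0·1000 / 0.69 = 56520 s = 15.70 h.
Decay over the reach: 4.948·exp(−kt) = 4.948·0.7985 = 3.951 mg/L.
Second outfall: C = (86.20·3.951 + 3.000·36.80)/89.20 = 5.056 mg/L.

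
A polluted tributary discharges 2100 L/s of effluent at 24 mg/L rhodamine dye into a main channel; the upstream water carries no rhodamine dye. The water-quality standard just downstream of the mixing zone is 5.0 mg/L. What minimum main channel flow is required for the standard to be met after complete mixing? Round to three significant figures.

Set C_mix = 5.0: (Q·0 + 2100·24.00) / (Q + 2100) = 5.0
→ Q = 2100·(24.00 − 5.0)/(5.0 − 0) = 7980 L/s.

7980 L/s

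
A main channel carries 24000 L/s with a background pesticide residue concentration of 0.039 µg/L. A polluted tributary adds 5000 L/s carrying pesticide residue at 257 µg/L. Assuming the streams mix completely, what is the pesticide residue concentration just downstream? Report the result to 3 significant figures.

Mass balance: C = (24000·0.03900 + 5000·257.0) / 29000 = 1286000/29000 = 44.34 µg/L.

44.3 µg/L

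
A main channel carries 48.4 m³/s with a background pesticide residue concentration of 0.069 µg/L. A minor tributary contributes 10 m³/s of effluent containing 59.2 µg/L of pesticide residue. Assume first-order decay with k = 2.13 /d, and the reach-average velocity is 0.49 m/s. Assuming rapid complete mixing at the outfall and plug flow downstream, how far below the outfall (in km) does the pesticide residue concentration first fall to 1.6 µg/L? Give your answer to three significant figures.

After mixing, C = (48.40·0.06900 + 10.00·59.20) / 58.40 = 595.3/58.40 = 10.19 µg/L.
Set 10.19·exp(−k·t) = 1.6 → t = ln(10.19/1.6)/k = 75120 s = 20.87 h.
Distance = v·t = 0.49·75120 = 36810 m = 36.81 km.

36.8 km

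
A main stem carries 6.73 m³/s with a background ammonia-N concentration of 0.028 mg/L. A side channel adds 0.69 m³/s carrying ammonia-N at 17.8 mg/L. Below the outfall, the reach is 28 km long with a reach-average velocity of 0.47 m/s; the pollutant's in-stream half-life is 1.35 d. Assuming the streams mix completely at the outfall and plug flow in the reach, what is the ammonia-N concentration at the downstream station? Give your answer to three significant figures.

After mixing, C = (6.730·0.02800 + 0.6900·17.80) / 7.420 = 12.47/7.420 = 1.681 mg/L.
Travel time t = 28·1000 / 0.47 = 59570 s = 16.55 h.
Half-life 1.35 d → k = ln 2 / 1.35 = 0.5134 d⁻¹.
Decay over the reach: 1.681·exp(−kt) = 1.681·0.7019 = 1.180 mg/L.

1.18 mg/L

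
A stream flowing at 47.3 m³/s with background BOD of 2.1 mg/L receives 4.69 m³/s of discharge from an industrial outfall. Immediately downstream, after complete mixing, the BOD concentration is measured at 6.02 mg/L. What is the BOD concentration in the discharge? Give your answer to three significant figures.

Mass balance: 47.30·2.100 + 4.690·Cₑ = 51.99·6.020
→ Cₑ = (51.99·6.020 − 47.30·2.100) / 4.690 = 45.55 mg/L.

45.6 mg/L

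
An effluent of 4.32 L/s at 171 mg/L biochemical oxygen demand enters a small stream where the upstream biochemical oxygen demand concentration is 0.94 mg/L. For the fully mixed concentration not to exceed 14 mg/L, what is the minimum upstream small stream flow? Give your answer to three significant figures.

51.9 L/s

Set C_mix = 14: (Q·0.9400 + 4.320·171.0) / (Q + 4.320) = 14
→ Q = 4.320·(171.0 − 14)/(14 − 0.9400) = 51.93 L/s.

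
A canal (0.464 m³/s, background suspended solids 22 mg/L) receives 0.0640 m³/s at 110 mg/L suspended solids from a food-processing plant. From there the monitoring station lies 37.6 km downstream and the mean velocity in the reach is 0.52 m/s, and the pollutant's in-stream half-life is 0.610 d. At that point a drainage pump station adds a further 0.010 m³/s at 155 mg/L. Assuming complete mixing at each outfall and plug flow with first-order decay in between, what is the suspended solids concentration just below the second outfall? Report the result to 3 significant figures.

15.3 mg/L

Conservation of mass: C = (0.4640·22.00 + 0.06400·110.0) / 0.5280 = 17.25/0.5280 = 32.67 mg/L; combined flow 0.5280 m³/s.
Travel time t = 37.6·1000 / 0.52 = 72310 s = 20.09 h.
Half-life 0.610 d → k = ln 2 / 0.610 = 1.136 d⁻¹.
After decay, C = 32.67 × e^(−kt) = 32.67 × 0.3864 = 12.62 mg/L.
Second outfall: C = (0.5280·12.62 + 0.01000·155.0)/0.5380 = 15.27 mg/L.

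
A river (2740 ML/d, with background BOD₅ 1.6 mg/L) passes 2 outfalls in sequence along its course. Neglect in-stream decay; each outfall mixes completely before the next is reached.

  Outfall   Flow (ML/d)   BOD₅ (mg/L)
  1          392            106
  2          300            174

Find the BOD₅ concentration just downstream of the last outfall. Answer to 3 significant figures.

Below outfall 1: Q → 3132 ML/d, C = (2740·1.600 + 392.0·106.0)/3132 = 14.67 mg/L.
Below outfall 2: Q → 3432 ML/d, C = (3132·14.67 + 300.0·174.0)/3432 = 28.59 mg/L.

28.6 mg/L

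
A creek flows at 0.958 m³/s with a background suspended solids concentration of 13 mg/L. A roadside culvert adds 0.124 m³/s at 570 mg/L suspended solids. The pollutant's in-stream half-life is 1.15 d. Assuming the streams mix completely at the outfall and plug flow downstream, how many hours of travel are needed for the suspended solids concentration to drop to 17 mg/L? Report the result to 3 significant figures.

60.1 h

After mixing, C = (0.9580·13.00 + 0.1240·570.0) / 1.082 = 83.13/1.082 = 76.83 mg/L.
Half-life 1.15 d → k = ln 2 / 1.15 = 0.6027 d⁻¹.
76.83·exp(−k·t) = 17 → t = ln(76.83/17)/k = 216200 s = 60.06 h.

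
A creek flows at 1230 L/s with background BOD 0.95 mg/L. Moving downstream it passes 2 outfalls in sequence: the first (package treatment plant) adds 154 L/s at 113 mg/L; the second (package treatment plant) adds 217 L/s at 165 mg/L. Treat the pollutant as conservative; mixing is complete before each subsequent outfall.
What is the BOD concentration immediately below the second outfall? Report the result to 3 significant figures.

34.0 mg/L

Outfall 1: combined Q = 1384 L/s; C = (1230·0.9500 + 154.0·113.0)/1384 = 13.42 mg/L.
Outfall 2: combined Q = 1601 L/s; C = (1384·13.42 + 217.0·165.0)/1601 = 33.96 mg/L.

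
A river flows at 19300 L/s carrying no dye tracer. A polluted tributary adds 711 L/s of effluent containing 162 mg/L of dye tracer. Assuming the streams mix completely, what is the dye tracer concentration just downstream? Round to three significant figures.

Mixed concentration C = ΣQC/ΣQ = (19300·0 + 711.0·162.0) / 20010 = 115200/20010 = 5.756 mg/L.

5.76 mg/L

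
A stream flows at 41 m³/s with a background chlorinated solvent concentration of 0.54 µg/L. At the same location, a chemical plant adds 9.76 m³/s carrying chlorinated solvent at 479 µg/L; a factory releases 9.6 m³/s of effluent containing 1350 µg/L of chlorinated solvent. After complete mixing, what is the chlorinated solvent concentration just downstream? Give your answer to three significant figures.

293 µg/L

Mass balance: C = (41.00·0.5400 + 9.760·479.0 + 9.600·1350) / 60.36 = 17660/60.36 = 292.5 µg/L.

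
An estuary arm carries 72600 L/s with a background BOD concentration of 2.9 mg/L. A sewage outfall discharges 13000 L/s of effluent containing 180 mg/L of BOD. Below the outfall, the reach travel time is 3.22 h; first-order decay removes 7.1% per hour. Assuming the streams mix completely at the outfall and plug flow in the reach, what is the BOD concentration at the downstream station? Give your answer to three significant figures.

23.5 mg/L

Mass balance: C = (72600·2.900 + 13000·180.0) / 85600 = 2551000/85600 = 29.80 mg/L.
7.1%/h lost → k = −ln(1 − 0.071) = 0.07365 h⁻¹.
Applying C = C₀e^(−kt): 29.80 × 0.7889 = 23.51 mg/L.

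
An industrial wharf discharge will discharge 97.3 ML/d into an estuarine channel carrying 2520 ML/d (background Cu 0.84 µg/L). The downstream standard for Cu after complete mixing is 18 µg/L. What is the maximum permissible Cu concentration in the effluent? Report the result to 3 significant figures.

At the limit, (Qr·Cr + Qe·Cₑ)/(Qr + Qe) = 18:
Cₑ = (2617·18 − 2520·0.8400) / 97.30 = 462.4 µg/L.

462 µg/L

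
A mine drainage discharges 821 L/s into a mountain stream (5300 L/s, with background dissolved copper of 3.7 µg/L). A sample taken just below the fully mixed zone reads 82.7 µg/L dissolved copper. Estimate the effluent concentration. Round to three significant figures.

Mass balance: 5300·3.700 + 821.0·Cₑ = 6121·82.70
→ Cₑ = (6121·82.70 − 5300·3.700) / 821.0 = 592.7 µg/L.

593 µg/L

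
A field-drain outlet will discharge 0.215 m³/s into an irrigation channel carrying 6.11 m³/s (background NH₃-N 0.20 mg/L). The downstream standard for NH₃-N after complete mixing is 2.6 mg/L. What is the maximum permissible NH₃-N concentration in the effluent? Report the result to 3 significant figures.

At the limit, (Qr·Cr + Qe·Cₑ)/(Qr + Qe) = 2.6:
Cₑ = (6.325·2.6 − 6.110·0.2000) / 0.2150 = 70.80 mg/L.

70.8 mg/L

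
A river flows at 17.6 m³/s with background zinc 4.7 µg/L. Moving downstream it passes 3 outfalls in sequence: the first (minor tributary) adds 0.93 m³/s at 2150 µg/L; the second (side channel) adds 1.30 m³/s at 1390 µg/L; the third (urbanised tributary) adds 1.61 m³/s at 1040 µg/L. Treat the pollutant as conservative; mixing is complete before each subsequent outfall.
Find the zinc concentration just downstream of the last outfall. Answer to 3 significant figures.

Below outfall 1: Q → 18.53 m³/s, C = (17.60·4.700 + 0.9300·2150)/18.53 = 112.4 µg/L.
Below outfall 2: Q → 19.83 m³/s, C = (18.53·112.4 + 1.300·1390)/19.83 = 196.1 µg/L.
Below outfall 3: Q → 21.44 m³/s, C = (19.83·196.1 + 1.610·1040)/21.44 = 259.5 µg/L.

259 µg/L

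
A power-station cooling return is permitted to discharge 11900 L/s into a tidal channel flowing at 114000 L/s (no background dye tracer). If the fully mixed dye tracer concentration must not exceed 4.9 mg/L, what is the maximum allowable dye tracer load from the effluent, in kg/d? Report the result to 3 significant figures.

Mass balance at the limit: 114000·0 + 11900·Cₑ = 125900·4.9 → Cₑ = 51.84 mg/L.
11900 L/s = 11.90 m³/s. Load = 11.90 m³/s × 51.84 g/m³ × 86 400 s/d = 53300 kg/d.

53300 kg/d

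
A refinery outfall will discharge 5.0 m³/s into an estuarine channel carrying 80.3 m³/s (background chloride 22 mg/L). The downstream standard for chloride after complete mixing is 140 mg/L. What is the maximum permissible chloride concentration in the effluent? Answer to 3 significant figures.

At the limit, (Qr·Cr + Qe·Cₑ)/(Qr + Qe) = 140:
Cₑ = (85.30·140 − 80.30·22.00) / 5.000 = 2035 mg/L.

2040 mg/L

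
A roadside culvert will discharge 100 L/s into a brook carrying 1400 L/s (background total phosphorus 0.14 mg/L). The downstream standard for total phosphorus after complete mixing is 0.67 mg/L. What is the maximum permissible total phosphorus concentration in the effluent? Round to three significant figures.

8.09 mg/L

At the limit, (Qr·Cr + Qe·Cₑ)/(Qr + Qe) = 0.67:
Cₑ = (1500·0.67 − 1400·0.1400) / 100.0 = 8.090 mg/L.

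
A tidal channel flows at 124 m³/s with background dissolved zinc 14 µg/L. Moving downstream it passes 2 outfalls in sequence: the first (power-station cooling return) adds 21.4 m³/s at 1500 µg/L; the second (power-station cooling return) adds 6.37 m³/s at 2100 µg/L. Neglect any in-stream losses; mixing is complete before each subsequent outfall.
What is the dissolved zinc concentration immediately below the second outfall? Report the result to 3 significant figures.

Below outfall 1: Q → 145.4 m³/s, C = (124.0·14.00 + 21.40·1500)/145.4 = 232.7 µg/L.
Below outfall 2: Q → 151.8 m³/s, C = (145.4·232.7 + 6.370·2100)/151.8 = 311.1 µg/L.

311 µg/L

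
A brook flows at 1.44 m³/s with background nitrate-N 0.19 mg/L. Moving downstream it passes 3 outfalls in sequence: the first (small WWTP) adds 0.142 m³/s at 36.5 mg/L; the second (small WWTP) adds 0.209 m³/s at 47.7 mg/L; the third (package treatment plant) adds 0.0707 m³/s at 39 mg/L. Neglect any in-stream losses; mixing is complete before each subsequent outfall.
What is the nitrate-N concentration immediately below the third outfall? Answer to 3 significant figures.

9.77 mg/L

Outfall 1: combined Q = 1.582 m³/s; C = (1.440·0.1900 + 0.1420·36.50)/1.582 = 3.449 mg/L.
Outfall 2: combined Q = 1.791 m³/s; C = (1.582·3.449 + 0.2090·47.70)/1.791 = 8.613 mg/L.
Outfall 3: combined Q = 1.862 m³/s; C = (1.791·8.613 + 0.07070·39.00)/1.862 = 9.767 mg/L.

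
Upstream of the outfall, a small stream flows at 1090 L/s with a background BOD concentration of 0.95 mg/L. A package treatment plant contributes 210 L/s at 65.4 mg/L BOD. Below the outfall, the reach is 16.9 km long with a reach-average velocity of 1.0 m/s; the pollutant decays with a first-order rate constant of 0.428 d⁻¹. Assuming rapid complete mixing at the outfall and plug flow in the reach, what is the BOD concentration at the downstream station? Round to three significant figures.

10.4 mg/L

Mass balance: C = (1090·0.9500 + 210.0·65.40) / 1300 = 14770/1300 = 11.36 mg/L.
Travel time t = 16.9·1000 / 1.0 = 16900 s = 4.694 h.
After decay, C = 11.36 × e^(−kt) = 11.36 × 0.9197 = 10.45 mg/L.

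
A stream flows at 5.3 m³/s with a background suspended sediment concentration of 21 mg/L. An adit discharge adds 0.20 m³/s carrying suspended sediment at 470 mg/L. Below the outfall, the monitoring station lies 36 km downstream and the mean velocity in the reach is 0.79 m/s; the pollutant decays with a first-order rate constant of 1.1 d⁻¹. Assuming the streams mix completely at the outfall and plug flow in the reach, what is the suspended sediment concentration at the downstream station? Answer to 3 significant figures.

Conservation of mass: C = (5.300·21.00 + 0.2000·470.0) / 5.500 = 205.3/5.500 = 37.33 mg/L.
Travel time t = 36·1000 / 0.79 = 45570 s = 12.66 h.
Decay over the reach: 37.33·exp(−kt) = 37.33·0.5598 = 20.90 mg/L.

20.9 mg/L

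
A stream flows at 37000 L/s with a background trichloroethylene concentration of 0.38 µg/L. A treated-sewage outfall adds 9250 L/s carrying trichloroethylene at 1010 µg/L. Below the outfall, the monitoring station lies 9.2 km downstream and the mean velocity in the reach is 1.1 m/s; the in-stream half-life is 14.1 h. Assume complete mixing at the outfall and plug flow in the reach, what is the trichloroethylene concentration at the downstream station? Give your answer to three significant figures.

Mixed concentration C = ΣQC/ΣQ = (37000·0.3800 + 9250·1010) / 46250 = 9357000/46250 = 202.3 µg/L.
Travel time t = 9.2·1000 / 1.1 = 8364 s = 2.323 h.
Half-life 14.1 h → k = ln 2 / 14.1 = 0.04916 h⁻¹ = 1.180 d⁻¹.
First-order decay: C = 202.3·exp(−k·t) = 202.3·0.8921 = 180.5 µg/L.

180 µg/L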